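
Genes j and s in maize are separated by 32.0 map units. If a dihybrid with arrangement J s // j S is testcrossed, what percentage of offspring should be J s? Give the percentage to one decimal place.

34.0%

A map distance of 32.0 map units corresponds to a recombination frequency of 0.320.
The F1 is J s / j S, so J s is a parental gamete class with expected frequency (1 − r)/2 = 0.680/2 = 0.3400.
That is 0.3400 = 34.0% of the progeny.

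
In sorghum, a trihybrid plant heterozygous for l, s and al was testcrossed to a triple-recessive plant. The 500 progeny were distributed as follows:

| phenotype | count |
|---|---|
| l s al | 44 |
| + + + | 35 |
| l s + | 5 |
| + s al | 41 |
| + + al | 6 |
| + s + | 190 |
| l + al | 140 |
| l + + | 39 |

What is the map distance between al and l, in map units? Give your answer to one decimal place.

The two most frequent reciprocal classes, l + al and + s +, are the parental types, so the F1 was l + al / + s +.
The two rarest classes, + + al and l s +, are the double crossovers. Comparing them with the parentals, only the l allele has switched, so l is the middle locus and the order is s – l – al.
Crossovers in the l–al interval produce the single-crossover classes l + + and + s al (39 + 41 = 80) plus the double crossovers (11).
RF(l–al) = (80 + 11) / 500 = 91/500 = 0.1820 → 18.2 map units.

18.2 map units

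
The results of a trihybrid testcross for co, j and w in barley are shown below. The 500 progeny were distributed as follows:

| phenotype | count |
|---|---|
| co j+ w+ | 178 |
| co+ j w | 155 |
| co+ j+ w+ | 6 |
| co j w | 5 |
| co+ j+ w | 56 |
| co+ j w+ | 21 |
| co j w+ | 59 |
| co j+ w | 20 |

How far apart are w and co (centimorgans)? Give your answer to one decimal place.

The two most frequent reciprocal classes, co+ j w and co j+ w+, are the parental types, so the F1 was co+ j w / co j+ w+.
The two rarest classes, co j w and co+ j+ w+, are the double crossovers. Comparing them with the parentals, only the co allele has switched, so co is the middle locus and the order is w – co – j.
Crossovers in the w–co interval produce the single-crossover classes co+ j w+ and co j+ w (21 + 20 = 41) plus the double crossovers (11).
RF(w–co) = (41 + 11) / 500 = 52/500 = 0.1040 → 10.4 centimorgans.

10.4 centimorgans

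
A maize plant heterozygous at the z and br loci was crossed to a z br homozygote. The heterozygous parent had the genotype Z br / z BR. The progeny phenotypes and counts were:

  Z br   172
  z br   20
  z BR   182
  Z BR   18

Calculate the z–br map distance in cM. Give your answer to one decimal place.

9.7 cM

The recombinant classes are Z BR and z br: 18 + 20 = 38.
Recombination frequency = 38/392 = 0.0969 ≈ 9.7%, i.e. 9.7 cM.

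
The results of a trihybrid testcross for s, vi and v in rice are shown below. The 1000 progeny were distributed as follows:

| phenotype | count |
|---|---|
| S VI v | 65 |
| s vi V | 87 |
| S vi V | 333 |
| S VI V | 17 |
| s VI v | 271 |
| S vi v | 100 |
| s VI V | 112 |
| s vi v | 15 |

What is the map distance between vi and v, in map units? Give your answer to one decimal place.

24.4 map units

The two most frequent reciprocal classes, S vi V and s VI v, are the parental types, so the F1 was S vi V / s VI v.
The two rarest classes, S VI V and s vi v, are the double crossovers. Comparing them with the parentals, only the vi allele has switched, so vi is the middle locus and the order is s – vi – v.
Crossovers in the vi–v interval produce the single-crossover classes S vi v and s VI V (100 + 112 = 212) plus the double crossovers (32).
RF(vi–v) = (212 + 32) / 1000 = 244/1000 = 0.2440 → 24.4 map units.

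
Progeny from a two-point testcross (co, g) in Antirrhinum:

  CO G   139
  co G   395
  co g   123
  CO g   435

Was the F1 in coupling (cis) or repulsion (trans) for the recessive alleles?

The two most frequent classes are CO g (435) and co G (395); these are the parental (non-recombinant) types.
So the F1 carried CO g on one chromosome and co G on the other — the recessive alleles are on opposite chromosomes (trans / repulsion).

trans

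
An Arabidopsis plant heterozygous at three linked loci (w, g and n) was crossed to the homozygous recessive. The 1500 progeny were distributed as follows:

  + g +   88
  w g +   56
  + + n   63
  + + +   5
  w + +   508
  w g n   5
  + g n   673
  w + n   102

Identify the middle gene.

The two most frequent reciprocal classes, + g n and w + +, are the parental types, so the F1 was + g n / w + +.
The two rarest classes, w g n and + + +, are the double crossovers. Comparing them with the parentals, only the w allele has switched, so w is the middle locus and the order is n – w – g.

w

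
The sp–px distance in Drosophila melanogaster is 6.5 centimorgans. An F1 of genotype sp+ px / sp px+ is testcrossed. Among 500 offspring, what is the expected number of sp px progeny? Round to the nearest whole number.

16

A map distance of 6.5 centimorgans corresponds to a recombination frequency of 0.065.
The F1 is sp+ px / sp px+, so sp px is a recombinant gamete class with expected frequency r/2 = 0.065/2 = 0.0325.
Expected number = 0.0325 × 500 = 16.25 ≈ 16.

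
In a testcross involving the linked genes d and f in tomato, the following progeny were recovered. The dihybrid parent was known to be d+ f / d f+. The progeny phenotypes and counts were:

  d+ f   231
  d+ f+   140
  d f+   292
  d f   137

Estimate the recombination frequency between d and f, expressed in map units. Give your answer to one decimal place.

The recombinant classes are d+ f+ and d f: 140 + 137 = 277.
Recombination frequency = 277/800 = 0.3463 ≈ 34.6%, i.e. 34.6 map units.

34.6 map units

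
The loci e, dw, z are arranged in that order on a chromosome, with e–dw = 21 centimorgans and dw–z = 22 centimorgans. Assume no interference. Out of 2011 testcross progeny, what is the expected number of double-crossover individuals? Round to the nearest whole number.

Map distances give recombination frequencies of 0.210 and 0.220 for the two intervals.
With no interference, expected double-crossover frequency = 0.210 × 0.220 = 0.04620.
Expected number = 0.04620 × 2011 = 92.91 ≈ 93.

93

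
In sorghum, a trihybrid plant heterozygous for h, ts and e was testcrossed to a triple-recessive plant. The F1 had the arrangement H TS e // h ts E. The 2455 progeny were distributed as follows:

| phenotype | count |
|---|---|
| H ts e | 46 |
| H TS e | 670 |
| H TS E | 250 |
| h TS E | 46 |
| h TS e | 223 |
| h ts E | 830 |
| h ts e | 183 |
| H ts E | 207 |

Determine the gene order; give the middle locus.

ts

The two rarest classes, H ts e and h TS E, are the double crossovers. Comparing them with the parentals, only the ts allele has switched, so ts is the middle locus and the order is h – ts – e.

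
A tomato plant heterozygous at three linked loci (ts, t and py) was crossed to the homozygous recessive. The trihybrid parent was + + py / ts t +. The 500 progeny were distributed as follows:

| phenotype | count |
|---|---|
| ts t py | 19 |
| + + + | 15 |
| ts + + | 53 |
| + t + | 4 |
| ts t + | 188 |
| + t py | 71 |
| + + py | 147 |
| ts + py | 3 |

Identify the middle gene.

The two rarest classes, ts + py and + t +, are the double crossovers. Comparing them with the parentals, only the ts allele has switched, so ts is the middle locus and the order is t – ts – py.

ts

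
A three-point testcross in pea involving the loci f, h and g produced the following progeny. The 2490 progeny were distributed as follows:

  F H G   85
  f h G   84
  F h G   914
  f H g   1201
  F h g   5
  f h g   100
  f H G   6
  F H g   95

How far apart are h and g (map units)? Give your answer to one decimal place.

The two most frequent reciprocal classes, F h G and f H g, are the parental types, so the F1 was F h G / f H g.
The two rarest classes, F h g and f H G, are the double crossovers. Comparing them with the parentals, only the g allele has switched, so g is the middle locus and the order is f – g – h.
Crossovers in the g–h interval produce the single-crossover classes F H G and f h g (85 + 100 = 185) plus the double crossovers (11).
RF(g–h) = (185 + 11) / 2490 = 196/2490 = 0.0787 → 7.9 map units.

7.9 map units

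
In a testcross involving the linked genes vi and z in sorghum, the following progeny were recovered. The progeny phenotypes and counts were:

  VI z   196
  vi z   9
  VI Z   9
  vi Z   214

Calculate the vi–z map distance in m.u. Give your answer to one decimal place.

The two most frequent classes, VI z (196) and vi Z (214), are the parental types, so the F1 was VI z / vi Z.
The recombinant classes are VI Z and vi z: 9 + 9 = 18.
Recombination frequency = 18/428 = 0.0421 ≈ 4.2%, i.e. 4.2 m.u.

4.2 m.u.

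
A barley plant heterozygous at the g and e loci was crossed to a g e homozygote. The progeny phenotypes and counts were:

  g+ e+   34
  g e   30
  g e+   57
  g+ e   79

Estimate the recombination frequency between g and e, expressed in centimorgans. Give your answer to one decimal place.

The two most frequent classes, g+ e (79) and g e+ (57), are the parental types, so the F1 was g+ e / g e+.
The recombinant classes are g+ e+ and g e: 34 + 30 = 64.
Recombination frequency = 64/200 = 0.3200 ≈ 32.0%, i.e. 32.0 centimorgans.

32.0 centimorgans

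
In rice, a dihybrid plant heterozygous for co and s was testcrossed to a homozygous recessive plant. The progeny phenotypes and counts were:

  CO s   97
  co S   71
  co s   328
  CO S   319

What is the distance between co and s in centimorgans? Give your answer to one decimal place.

20.6 centimorgans

The two most frequent classes, CO S (319) and co s (328), are the parental types, so the F1 was CO S / co s.
The recombinant classes are CO s and co S: 97 + 71 = 168.
Recombination frequency = 168/815 = 0.2061 ≈ 20.6%, i.e. 20.6 centimorgans.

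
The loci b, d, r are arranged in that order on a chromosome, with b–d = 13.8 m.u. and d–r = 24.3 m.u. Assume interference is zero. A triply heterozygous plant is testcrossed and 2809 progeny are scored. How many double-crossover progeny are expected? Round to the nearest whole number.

Map distances give recombination frequencies of 0.138 and 0.243 for the two intervals.
With no interference, expected double-crossover frequency = 0.138 × 0.243 = 0.03353.
Expected number = 0.03353 × 2809 = 94.20 ≈ 94.

94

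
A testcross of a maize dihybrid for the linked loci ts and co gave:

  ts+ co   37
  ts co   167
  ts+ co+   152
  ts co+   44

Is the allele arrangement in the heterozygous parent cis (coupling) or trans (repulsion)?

The two most frequent classes are ts+ co+ (152) and ts co (167); these are the parental (non-recombinant) types.
So the F1 carried ts+ co+ on one chromosome and ts co on the other — the recessive alleles are on the same chromosome (cis / coupling).

cis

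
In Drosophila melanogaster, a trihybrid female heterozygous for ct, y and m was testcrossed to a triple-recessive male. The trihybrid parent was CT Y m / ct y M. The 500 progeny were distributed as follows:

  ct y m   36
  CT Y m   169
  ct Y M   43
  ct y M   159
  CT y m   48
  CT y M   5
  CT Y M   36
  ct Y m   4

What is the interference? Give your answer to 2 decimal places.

0.44

The two rarest classes, ct Y m and CT y M, are the double crossovers. Comparing them with the parentals, only the ct allele has switched, so ct is the middle locus and the order is y – ct – m.
y–ct: (91 + 9)/500 = 0.2000; ct–m: (72 + 9)/500 = 0.1620.
Expected DCO frequency = 0.2000 × 0.1620 ≈ 0.03240; observed = 9/500 ≈ 0.01800.
Coefficient of coincidence = 0.01800/0.03240 ≈ 0.56; interference = 1 − 0.56 = 0.44.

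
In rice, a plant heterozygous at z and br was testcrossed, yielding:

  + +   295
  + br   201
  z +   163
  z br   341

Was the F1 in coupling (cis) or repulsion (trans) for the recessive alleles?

The two most frequent classes are + + (295) and z br (341); these are the parental (non-recombinant) types.
So the F1 carried + + on one chromosome and z br on the other — the recessive alleles are on the same chromosome (cis / coupling).

cis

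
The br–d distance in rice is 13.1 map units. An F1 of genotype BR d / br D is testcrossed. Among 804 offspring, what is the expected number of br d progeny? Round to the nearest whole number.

53

A map distance of 13.1 map units corresponds to a recombination frequency of 0.131.
The F1 is BR d / br D, so br d is a recombinant gamete class with expected frequency r/2 = 0.131/2 = 0.0655.
Expected number = 0.0655 × 804 = 52.66 ≈ 53.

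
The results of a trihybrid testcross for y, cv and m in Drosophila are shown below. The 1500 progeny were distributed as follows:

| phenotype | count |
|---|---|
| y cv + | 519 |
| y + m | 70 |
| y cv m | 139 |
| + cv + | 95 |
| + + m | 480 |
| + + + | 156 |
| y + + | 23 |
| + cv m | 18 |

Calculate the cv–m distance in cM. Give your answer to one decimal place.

22.4 cM

The two most frequent reciprocal classes, y cv + and + + m, are the parental types, so the F1 was y cv + / + + m.
The two rarest classes, y + + and + cv m, are the double crossovers. Comparing them with the parentals, only the cv allele has switched, so cv is the middle locus and the order is m – cv – y.
Crossovers in the m–cv interval produce the single-crossover classes y cv m and + + + (139 + 156 = 295) plus the double crossovers (41).
RF(m–cv) = (295 + 41) / 1500 = 336/1500 = 0.2240 → 22.4 cM.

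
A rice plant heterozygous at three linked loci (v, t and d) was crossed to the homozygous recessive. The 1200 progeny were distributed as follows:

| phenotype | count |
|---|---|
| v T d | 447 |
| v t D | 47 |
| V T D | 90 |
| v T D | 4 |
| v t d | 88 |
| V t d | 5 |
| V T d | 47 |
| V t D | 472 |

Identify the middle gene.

d

The two most frequent reciprocal classes, v T d and V t D, are the parental types, so the F1 was v T d / V t D.
The two rarest classes, v T D and V t d, are the double crossovers. Comparing them with the parentals, only the d allele has switched, so d is the middle locus and the order is t – d – v.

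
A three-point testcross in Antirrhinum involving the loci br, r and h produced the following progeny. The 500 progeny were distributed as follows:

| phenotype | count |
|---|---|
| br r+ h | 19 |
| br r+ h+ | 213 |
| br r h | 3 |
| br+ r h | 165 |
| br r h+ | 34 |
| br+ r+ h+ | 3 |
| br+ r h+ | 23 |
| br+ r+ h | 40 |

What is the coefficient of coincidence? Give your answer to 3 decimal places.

The two most frequent reciprocal classes, br+ r h and br r+ h+, are the parental types, so the F1 was br+ r h / br r+ h+.
The two rarest classes, br r h and br+ r+ h+, are the double crossovers. Comparing them with the parentals, only the br allele has switched, so br is the middle locus and the order is r – br – h.
r–br: (74 + 6)/500 = 0.1600; br–h: (42 + 6)/500 = 0.0960.
Expected DCO frequency = 0.1600 × 0.0960 ≈ 0.01536; observed = 6/500 ≈ 0.01200.
Coefficient of coincidence = 0.01200/0.01536 ≈ 0.781.

0.781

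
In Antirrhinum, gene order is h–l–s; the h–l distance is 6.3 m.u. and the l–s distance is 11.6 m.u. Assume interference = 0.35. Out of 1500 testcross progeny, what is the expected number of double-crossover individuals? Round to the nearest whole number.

7

Map distances give recombination frequencies of 0.063 and 0.116 for the two intervals.
With interference 0.35 (so coincidence = 0.65), expected double-crossover frequency = 0.063 × 0.116 × 0.65 = 0.00475.
Expected number = 0.00475 × 1500 = 7.13 ≈ 7.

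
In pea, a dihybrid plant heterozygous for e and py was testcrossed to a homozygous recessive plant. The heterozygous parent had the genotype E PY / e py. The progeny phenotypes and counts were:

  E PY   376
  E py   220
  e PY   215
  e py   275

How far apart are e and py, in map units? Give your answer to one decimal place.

40.1 map units

The recombinant classes are E py and e PY: 220 + 215 = 435.
Recombination frequency = 435/1086 = 0.4006 ≈ 40.1%, i.e. 40.1 map units.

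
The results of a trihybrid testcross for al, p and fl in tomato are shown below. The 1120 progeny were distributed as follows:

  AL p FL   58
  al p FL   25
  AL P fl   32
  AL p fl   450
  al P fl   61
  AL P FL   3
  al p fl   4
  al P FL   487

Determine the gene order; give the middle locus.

The two most frequent reciprocal classes, al P FL and AL p fl, are the parental types, so the F1 was al P FL / AL p fl.
The two rarest classes, AL P FL and al p fl, are the double crossovers. Comparing them with the parentals, only the al allele has switched, so al is the middle locus and the order is fl – al – p.

al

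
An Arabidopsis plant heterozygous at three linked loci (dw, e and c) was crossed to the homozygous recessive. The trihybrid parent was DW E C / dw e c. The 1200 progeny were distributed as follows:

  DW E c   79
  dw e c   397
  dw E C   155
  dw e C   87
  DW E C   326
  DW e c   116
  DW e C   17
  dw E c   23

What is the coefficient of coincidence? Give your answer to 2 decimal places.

The two rarest classes, DW e C and dw E c, are the double crossovers. Comparing them with the parentals, only the e allele has switched, so e is the middle locus and the order is dw – e – c.
dw–e: (271 + 40)/1200 = 0.2592; e–c: (166 + 40)/1200 = 0.1717.
Expected DCO frequency = 0.2592 × 0.1717 ≈ 0.04450; observed = 40/1200 ≈ 0.03333.
Coefficient of coincidence = 0.03333/0.04450 ≈ 0.75.

0.75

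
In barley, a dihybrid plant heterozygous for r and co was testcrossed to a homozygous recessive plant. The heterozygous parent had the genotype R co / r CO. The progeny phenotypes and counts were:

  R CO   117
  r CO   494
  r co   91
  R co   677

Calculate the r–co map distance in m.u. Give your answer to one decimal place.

15.1 m.u.

The recombinant classes are R CO and r co: 117 + 91 = 208.
Recombination frequency = 208/1379 = 0.1508 ≈ 15.1%, i.e. 15.1 m.u.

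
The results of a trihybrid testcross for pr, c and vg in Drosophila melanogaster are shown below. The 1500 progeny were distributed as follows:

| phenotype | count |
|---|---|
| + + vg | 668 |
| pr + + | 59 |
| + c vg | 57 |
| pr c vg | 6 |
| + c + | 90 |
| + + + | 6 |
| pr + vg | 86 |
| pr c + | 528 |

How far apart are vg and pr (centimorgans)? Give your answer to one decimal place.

The two most frequent reciprocal classes, + + vg and pr c +, are the parental types, so the F1 was + + vg / pr c +.
The two rarest classes, + + + and pr c vg, are the double crossovers. Comparing them with the parentals, only the vg allele has switched, so vg is the middle locus and the order is pr – vg – c.
Crossovers in the pr–vg interval produce the single-crossover classes pr + vg and + c + (86 + 90 = 176) plus the double crossovers (12).
RF(pr–vg) = (176 + 12) / 1500 = 188/1500 = 0.1253 → 12.5 centimorgans.

12.5 centimorgans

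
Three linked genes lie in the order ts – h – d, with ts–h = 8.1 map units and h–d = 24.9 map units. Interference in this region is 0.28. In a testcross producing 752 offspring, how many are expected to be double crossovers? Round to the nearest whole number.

11

Map distances give recombination frequencies of 0.081 and 0.249 for the two intervals.
With interference 0.28 (so coincidence = 0.72), expected double-crossover frequency = 0.081 × 0.249 × 0.72 = 0.01452.
Expected number = 0.01452 × 752 = 10.92 ≈ 11.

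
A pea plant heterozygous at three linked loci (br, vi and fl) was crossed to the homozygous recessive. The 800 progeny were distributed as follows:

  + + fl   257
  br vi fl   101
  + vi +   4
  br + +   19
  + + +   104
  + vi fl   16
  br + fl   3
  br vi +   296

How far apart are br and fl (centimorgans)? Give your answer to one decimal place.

26.5 centimorgans

The two most frequent reciprocal classes, br vi + and + + fl, are the parental types, so the F1 was br vi + / + + fl.
The two rarest classes, + vi + and br + fl, are the double crossovers. Comparing them with the parentals, only the br allele has switched, so br is the middle locus and the order is fl – br – vi.
Crossovers in the fl–br interval produce the single-crossover classes br vi fl and + + + (101 + 104 = 205) plus the double crossovers (7).
RF(fl–br) = (205 + 7) / 800 = 212/800 = 0.2650 → 26.5 centimorgans.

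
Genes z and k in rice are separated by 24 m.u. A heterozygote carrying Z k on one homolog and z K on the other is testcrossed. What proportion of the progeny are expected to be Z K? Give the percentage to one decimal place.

A map distance of 24 m.u. corresponds to a recombination frequency of 0.240.
The F1 is Z k / z K, so Z K is a recombinant gamete class with expected frequency r/2 = 0.240/2 = 0.1200.
That is 0.1200 = 12.0% of the progeny.

12.0%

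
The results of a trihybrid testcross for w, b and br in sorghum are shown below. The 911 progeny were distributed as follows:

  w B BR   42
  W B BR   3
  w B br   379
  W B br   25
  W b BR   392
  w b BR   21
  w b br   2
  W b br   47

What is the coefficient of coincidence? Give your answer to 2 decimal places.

0.95

The two most frequent reciprocal classes, w B br and W b BR, are the parental types, so the F1 was w B br / W b BR.
The two rarest classes, w b br and W B BR, are the double crossovers. Comparing them with the parentals, only the b allele has switched, so b is the middle locus and the order is br – b – w.
br–b: (89 + 5)/911 = 0.1032; b–w: (46 + 5)/911 = 0.0560.
Expected DCO frequency = 0.1032 × 0.0560 ≈ 0.00578; observed = 5/911 ≈ 0.00549.
Coefficient of coincidence = 0.00549/0.00578 ≈ 0.95.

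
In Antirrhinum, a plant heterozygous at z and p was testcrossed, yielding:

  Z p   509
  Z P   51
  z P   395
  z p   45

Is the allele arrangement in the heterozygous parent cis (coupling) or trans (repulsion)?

trans

The two most frequent classes are Z p (509) and z P (395); these are the parental (non-recombinant) types.
So the F1 carried Z p on one chromosome and z P on the other — the recessive alleles are on opposite chromosomes (trans / repulsion).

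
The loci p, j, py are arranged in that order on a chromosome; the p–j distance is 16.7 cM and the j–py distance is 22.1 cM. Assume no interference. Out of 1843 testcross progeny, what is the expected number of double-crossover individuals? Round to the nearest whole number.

68

Map distances give recombination frequencies of 0.167 and 0.221 for the two intervals.
With no interference, expected double-crossover frequency = 0.167 × 0.221 = 0.03691.
Expected number = 0.03691 × 1843 = 68.02 ≈ 68.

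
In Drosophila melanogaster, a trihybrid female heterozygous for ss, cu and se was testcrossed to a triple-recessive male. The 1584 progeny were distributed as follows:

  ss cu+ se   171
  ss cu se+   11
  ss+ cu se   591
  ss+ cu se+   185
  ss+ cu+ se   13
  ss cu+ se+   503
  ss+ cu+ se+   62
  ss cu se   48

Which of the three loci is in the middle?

The two most frequent reciprocal classes, ss cu+ se+ and ss+ cu se, are the parental types, so the F1 was ss cu+ se+ / ss+ cu se.
The two rarest classes, ss cu se+ and ss+ cu+ se, are the double crossovers. Comparing them with the parentals, only the cu allele has switched, so cu is the middle locus and the order is se – cu – ss.

cu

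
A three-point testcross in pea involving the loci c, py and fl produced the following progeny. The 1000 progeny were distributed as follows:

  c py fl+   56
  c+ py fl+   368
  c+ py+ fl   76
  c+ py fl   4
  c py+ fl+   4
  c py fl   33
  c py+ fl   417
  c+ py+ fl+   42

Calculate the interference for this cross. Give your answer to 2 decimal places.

The two most frequent reciprocal classes, c+ py fl+ and c py+ fl, are the parental types, so the F1 was c+ py fl+ / c py+ fl.
The two rarest classes, c+ py fl and c py+ fl+, are the double crossovers. Comparing them with the parentals, only the fl allele has switched, so fl is the middle locus and the order is c – fl – py.
c–fl: (132 + 8)/1000 = 0.1400; fl–py: (75 + 8)/1000 = 0.0830.
Expected DCO frequency = 0.1400 × 0.0830 ≈ 0.01162; observed = 8/1000 ≈ 0.00800.
Coefficient of coincidence = 0.00800/0.01162 ≈ 0.69; interference = 1 − 0.69 = 0.31.

0.31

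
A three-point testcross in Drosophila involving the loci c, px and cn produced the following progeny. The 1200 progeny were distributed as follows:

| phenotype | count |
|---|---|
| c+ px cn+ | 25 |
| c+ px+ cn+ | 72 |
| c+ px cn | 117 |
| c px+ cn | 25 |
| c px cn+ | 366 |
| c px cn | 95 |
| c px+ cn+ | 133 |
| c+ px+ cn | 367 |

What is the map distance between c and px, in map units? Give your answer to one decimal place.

25.0 map units

The two most frequent reciprocal classes, c px cn+ and c+ px+ cn, are the parental types, so the F1 was c px cn+ / c+ px+ cn.
The two rarest classes, c+ px cn+ and c px+ cn, are the double crossovers. Comparing them with the parentals, only the c allele has switched, so c is the middle locus and the order is px – c – cn.
Crossovers in the px–c interval produce the single-crossover classes c px+ cn+ and c+ px cn (133 + 117 = 250) plus the double crossovers (50).
RF(px–c) = (250 + 50) / 1200 = 300/1200 = 0.2500 → 25.0 map units.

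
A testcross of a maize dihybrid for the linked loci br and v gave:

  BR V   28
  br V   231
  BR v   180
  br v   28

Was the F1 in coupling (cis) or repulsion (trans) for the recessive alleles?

trans

The two most frequent classes are BR v (180) and br V (231); these are the parental (non-recombinant) types.
So the F1 carried BR v on one chromosome and br V on the other — the recessive alleles are on opposite chromosomes (trans / repulsion).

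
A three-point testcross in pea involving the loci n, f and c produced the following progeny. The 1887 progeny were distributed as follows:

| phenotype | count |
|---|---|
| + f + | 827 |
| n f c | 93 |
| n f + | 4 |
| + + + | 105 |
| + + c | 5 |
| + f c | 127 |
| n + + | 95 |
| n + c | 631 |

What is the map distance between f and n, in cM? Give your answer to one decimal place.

The two most frequent reciprocal classes, n + c and + f +, are the parental types, so the F1 was n + c / + f +.
The two rarest classes, + + c and n f +, are the double crossovers. Comparing them with the parentals, only the n allele has switched, so n is the middle locus and the order is c – n – f.
Crossovers in the n–f interval produce the single-crossover classes n f c and + + + (93 + 105 = 198) plus the double crossovers (9).
RF(n–f) = (198 + 9) / 1887 = 207/1887 = 0.1097 → 11.0 cM.

11.0 cM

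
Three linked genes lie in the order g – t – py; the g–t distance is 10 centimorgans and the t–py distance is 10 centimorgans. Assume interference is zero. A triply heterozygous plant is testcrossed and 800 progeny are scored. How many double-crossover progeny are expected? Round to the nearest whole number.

Map distances give recombination frequencies of 0.100 and 0.100 for the two intervals.
With no interference, expected double-crossover frequency = 0.100 × 0.100 = 0.01000.
Expected number = 0.01000 × 800 = 8.00 ≈ 8.

8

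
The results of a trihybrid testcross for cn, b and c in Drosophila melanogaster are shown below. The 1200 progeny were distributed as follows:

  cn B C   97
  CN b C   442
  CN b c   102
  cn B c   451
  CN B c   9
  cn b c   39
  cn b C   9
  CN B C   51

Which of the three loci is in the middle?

The two most frequent reciprocal classes, cn B c and CN b C, are the parental types, so the F1 was cn B c / CN b C.
The two rarest classes, CN B c and cn b C, are the double crossovers. Comparing them with the parentals, only the cn allele has switched, so cn is the middle locus and the order is b – cn – c.

cn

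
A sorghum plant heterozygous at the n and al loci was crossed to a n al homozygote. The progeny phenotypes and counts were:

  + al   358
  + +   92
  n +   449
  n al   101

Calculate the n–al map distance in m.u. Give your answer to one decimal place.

19.3 m.u.

The two most frequent classes, + al (358) and n + (449), are the parental types, so the F1 was + al / n +.
The recombinant classes are + + and n al: 92 + 101 = 193.
Recombination frequency = 193/1000 = 0.1930 ≈ 19.3%, i.e. 19.3 m.u.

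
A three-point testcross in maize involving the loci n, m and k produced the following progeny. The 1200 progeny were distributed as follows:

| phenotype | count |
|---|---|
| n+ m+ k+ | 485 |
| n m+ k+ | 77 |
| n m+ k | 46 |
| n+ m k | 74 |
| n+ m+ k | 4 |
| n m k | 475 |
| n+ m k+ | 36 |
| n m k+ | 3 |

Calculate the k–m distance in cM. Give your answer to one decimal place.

7.4 cM

The two most frequent reciprocal classes, n m k and n+ m+ k+, are the parental types, so the F1 was n m k / n+ m+ k+.
The two rarest classes, n m k+ and n+ m+ k, are the double crossovers. Comparing them with the parentals, only the k allele has switched, so k is the middle locus and the order is n – k – m.
Crossovers in the k–m interval produce the single-crossover classes n m+ k and n+ m k+ (46 + 36 = 82) plus the double crossovers (7).
RF(k–m) = (82 + 7) / 1200 = 89/1200 = 0.0742 → 7.4 cM.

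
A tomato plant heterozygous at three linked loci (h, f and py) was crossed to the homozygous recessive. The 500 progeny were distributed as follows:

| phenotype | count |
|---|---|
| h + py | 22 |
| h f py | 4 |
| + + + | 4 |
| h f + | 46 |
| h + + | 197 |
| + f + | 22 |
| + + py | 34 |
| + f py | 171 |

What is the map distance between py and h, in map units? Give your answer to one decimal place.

The two most frequent reciprocal classes, + f py and h + +, are the parental types, so the F1 was + f py / h + +.
The two rarest classes, h f py and + + +, are the double crossovers. Comparing them with the parentals, only the h allele has switched, so h is the middle locus and the order is py – h – f.
Crossovers in the py–h interval produce the single-crossover classes + f + and h + py (22 + 22 = 44) plus the double crossovers (8).
RF(py–h) = (44 + 8) / 500 = 52/500 = 0.1040 → 10.4 map units.

10.4 map units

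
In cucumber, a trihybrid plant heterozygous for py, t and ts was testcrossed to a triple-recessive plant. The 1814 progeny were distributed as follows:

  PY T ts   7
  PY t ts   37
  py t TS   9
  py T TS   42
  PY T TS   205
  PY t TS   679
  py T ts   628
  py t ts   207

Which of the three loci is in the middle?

py

The two most frequent reciprocal classes, PY t TS and py T ts, are the parental types, so the F1 was PY t TS / py T ts.
The two rarest classes, py t TS and PY T ts, are the double crossovers. Comparing them with the parentals, only the py allele has switched, so py is the middle locus and the order is ts – py – t.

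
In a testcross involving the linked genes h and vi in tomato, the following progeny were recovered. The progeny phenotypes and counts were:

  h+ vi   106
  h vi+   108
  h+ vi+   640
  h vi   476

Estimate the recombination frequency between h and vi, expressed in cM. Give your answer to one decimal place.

16.1 cM

The two most frequent classes, h+ vi+ (640) and h vi (476), are the parental types, so the F1 was h+ vi+ / h vi.
The recombinant classes are h+ vi and h vi+: 106 + 108 = 214.
Recombination frequency = 214/1330 = 0.1609 ≈ 16.1%, i.e. 16.1 cM.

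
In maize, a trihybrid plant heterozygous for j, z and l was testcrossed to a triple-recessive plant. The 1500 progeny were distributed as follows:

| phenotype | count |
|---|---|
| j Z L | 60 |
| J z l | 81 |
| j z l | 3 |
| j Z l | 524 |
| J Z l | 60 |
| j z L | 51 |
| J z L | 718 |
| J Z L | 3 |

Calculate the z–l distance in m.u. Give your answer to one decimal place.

The two most frequent reciprocal classes, j Z l and J z L, are the parental types, so the F1 was j Z l / J z L.
The two rarest classes, j z l and J Z L, are the double crossovers. Comparing them with the parentals, only the z allele has switched, so z is the middle locus and the order is j – z – l.
Crossovers in the z–l interval produce the single-crossover classes j Z L and J z l (60 + 81 = 141) plus the double crossovers (6).
RF(z–l) = (141 + 6) / 1500 = 147/1500 = 0.0980 → 9.8 m.u.

9.8 m.u.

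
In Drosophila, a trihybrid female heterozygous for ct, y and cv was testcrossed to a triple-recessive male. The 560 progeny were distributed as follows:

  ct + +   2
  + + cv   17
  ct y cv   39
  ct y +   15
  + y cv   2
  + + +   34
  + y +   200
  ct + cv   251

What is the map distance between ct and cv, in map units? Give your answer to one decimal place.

6.4 map units

The two most frequent reciprocal classes, ct + cv and + y +, are the parental types, so the F1 was ct + cv / + y +.
The two rarest classes, ct + + and + y cv, are the double crossovers. Comparing them with the parentals, only the cv allele has switched, so cv is the middle locus and the order is ct – cv – y.
Crossovers in the ct–cv interval produce the single-crossover classes + + cv and ct y + (17 + 15 = 32) plus the double crossovers (4).
RF(ct–cv) = (32 + 4) / 560 = 36/560 = 0.0643 → 6.4 map units.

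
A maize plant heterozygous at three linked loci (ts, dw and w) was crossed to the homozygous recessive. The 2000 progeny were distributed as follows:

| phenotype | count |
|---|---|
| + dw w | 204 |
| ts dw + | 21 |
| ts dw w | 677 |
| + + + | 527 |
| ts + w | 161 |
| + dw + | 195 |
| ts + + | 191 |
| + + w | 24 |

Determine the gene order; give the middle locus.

The two most frequent reciprocal classes, + + + and ts dw w, are the parental types, so the F1 was + + + / ts dw w.
The two rarest classes, + + w and ts dw +, are the double crossovers. Comparing them with the parentals, only the w allele has switched, so w is the middle locus and the order is ts – w – dw.

w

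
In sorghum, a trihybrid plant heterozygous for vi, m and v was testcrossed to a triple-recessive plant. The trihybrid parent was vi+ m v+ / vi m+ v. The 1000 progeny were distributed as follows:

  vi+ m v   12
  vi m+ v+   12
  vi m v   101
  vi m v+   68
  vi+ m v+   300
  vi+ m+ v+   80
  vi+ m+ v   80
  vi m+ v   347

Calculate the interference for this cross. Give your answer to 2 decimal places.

The two rarest classes, vi+ m v and vi m+ v+, are the double crossovers. Comparing them with the parentals, only the v allele has switched, so v is the middle locus and the order is vi – v – m.
vi–v: (148 + 24)/1000 = 0.1720; v–m: (181 + 24)/1000 = 0.2050.
Expected DCO frequency = 0.1720 × 0.2050 ≈ 0.03526; observed = 24/1000 ≈ 0.02400.
Coefficient of coincidence = 0.02400/0.03526 ≈ 0.68; interference = 1 − 0.68 = 0.32.

0.32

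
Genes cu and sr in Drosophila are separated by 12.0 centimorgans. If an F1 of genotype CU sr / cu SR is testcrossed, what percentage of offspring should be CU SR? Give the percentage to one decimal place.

6.0%

A map distance of 12.0 centimorgans corresponds to a recombination frequency of 0.120.
The F1 is CU sr / cu SR, so CU SR is a recombinant gamete class with expected frequency r/2 = 0.120/2 = 0.0600.
That is 0.0600 = 6.0% of the progeny.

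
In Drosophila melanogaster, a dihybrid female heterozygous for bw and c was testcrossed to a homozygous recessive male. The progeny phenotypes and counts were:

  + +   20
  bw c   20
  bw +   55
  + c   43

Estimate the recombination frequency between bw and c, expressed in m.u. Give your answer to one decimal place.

29.0 m.u.

The two most frequent classes, + c (43) and bw + (55), are the parental types, so the F1 was + c / bw +.
The recombinant classes are + + and bw c: 20 + 20 = 40.
Recombination frequency = 40/138 = 0.2899 ≈ 29.0%, i.e. 29.0 m.u.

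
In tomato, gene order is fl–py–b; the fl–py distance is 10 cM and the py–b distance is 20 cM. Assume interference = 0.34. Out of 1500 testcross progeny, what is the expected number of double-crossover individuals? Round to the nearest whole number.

20

Map distances give recombination frequencies of 0.100 and 0.200 for the two intervals.
With interference 0.34 (so coincidence = 0.66), expected double-crossover frequency = 0.100 × 0.200 × 0.66 = 0.01320.
Expected number = 0.01320 × 1500 = 19.80 ≈ 20.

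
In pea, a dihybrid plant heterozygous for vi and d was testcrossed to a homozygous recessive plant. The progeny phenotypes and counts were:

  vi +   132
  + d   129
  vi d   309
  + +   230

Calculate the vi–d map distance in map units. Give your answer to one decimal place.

32.6 map units

The two most frequent classes, + + (230) and vi d (309), are the parental types, so the F1 was + + / vi d.
The recombinant classes are + d and vi +: 129 + 132 = 261.
Recombination frequency = 261/800 = 0.3262 ≈ 32.6%, i.e. 32.6 map units.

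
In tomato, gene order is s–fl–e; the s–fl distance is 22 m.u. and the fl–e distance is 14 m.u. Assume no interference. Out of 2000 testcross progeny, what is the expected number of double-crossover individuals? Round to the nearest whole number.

Map distances give recombination frequencies of 0.220 and 0.140 for the two intervals.
With no interference, expected double-crossover frequency = 0.220 × 0.140 = 0.03080.
Expected number = 0.03080 × 2000 = 61.60 ≈ 62.

62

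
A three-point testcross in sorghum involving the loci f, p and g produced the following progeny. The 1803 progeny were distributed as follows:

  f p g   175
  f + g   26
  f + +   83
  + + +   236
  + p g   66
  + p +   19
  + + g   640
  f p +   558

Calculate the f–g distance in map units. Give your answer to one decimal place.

25.3 map units

The two most frequent reciprocal classes, f p + and + + g, are the parental types, so the F1 was f p + / + + g.
The two rarest classes, + p + and f + g, are the double crossovers. Comparing them with the parentals, only the f allele has switched, so f is the middle locus and the order is p – f – g.
Crossovers in the f–g interval produce the single-crossover classes f p g and + + + (175 + 236 = 411) plus the double crossovers (45).
RF(f–g) = (411 + 45) / 1803 = 456/1803 = 0.2529 → 25.3 map units.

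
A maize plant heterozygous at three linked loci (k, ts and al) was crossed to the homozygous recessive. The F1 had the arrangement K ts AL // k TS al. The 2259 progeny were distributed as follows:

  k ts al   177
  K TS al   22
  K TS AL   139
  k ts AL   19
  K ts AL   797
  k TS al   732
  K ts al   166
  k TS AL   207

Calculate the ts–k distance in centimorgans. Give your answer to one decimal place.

The two rarest classes, k ts AL and K TS al, are the double crossovers. Comparing them with the parentals, only the k allele has switched, so k is the middle locus and the order is al – k – ts.
Crossovers in the k–ts interval produce the single-crossover classes K TS AL and k ts al (139 + 177 = 316) plus the double crossovers (41).
RF(k–ts) = (316 + 41) / 2259 = 357/2259 = 0.1580 → 15.8 centimorgans.

15.8 centimorgans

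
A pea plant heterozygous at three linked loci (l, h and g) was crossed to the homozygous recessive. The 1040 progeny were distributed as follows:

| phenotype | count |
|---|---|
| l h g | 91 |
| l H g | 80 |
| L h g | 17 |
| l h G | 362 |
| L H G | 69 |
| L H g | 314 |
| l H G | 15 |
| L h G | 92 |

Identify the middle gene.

The two most frequent reciprocal classes, L H g and l h G, are the parental types, so the F1 was L H g / l h G.
The two rarest classes, L h g and l H G, are the double crossovers. Comparing them with the parentals, only the h allele has switched, so h is the middle locus and the order is l – h – g.

h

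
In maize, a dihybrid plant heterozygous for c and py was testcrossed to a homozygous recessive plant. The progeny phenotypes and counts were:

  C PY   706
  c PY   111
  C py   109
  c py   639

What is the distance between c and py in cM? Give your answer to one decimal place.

14.1 cM

The two most frequent classes, C PY (706) and c py (639), are the parental types, so the F1 was C PY / c py.
The recombinant classes are C py and c PY: 109 + 111 = 220.
Recombination frequency = 220/1565 = 0.1406 ≈ 14.1%, i.e. 14.1 cM.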